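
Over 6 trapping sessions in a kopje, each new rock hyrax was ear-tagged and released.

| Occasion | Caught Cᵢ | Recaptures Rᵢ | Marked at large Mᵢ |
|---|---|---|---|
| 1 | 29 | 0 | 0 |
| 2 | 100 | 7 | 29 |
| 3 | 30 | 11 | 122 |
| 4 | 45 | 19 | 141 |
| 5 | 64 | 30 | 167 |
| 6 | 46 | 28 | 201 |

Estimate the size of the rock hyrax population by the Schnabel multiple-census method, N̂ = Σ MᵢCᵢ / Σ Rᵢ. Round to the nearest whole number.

N ≈ 346

Σ MᵢCᵢ = 0·29 + 29·100 + 122·30 + 141·45 + 167·64 + 201·46 = 0 + 2900 + 3660 + 6345 + 10688 + 9246 = 32839
Σ Rᵢ = 0 + 7 + 11 + 19 + 30 + 28 = 95
N̂ = 32839 / 95 ≈ 345.7 → 346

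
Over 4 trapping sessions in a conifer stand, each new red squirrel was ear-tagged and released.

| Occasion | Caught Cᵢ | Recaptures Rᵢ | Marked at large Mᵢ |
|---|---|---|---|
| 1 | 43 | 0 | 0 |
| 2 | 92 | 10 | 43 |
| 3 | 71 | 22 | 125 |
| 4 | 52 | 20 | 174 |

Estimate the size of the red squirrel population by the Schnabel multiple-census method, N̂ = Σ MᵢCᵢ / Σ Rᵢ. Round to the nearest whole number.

Σ MᵢCᵢ = 0·43 + 43·92 + 125·71 + 174·52 = 0 + 3956 + 8875 + 9048 = 21879
Σ Rᵢ = 0 + 10 + 22 + 20 = 52
N̂ = 21879 / 52 ≈ 420.8 → 421

N ≈ 421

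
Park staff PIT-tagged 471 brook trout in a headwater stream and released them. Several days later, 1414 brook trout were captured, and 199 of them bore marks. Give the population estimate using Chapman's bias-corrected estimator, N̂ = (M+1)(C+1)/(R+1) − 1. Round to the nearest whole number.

N ≈ 3338

N̂ = (471+1)(1414+1)/(199+1) − 1 = 472·1415/200 − 1
= 667880/200 − 1 ≈ 3339.4 − 1 ≈ 3338.4 → 3338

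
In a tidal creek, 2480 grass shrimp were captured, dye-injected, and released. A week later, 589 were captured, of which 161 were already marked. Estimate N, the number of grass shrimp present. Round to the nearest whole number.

N ≈ 9073

The marked fraction in the recapture sample should equal the marked fraction in the population: 161/589 = 2480/N.
N = (2480 × 589) / 161 = 1460720 / 161 ≈ 9072.8 → 9073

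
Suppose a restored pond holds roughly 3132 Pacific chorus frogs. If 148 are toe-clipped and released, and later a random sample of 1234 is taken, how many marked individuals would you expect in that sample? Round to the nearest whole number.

Expected recaptures E[R] = M·C / N.
E[R] = 148 × 1234 / 3132 = 182632 / 3132 ≈ 58.3 → 58

expected recaptures ≈ 58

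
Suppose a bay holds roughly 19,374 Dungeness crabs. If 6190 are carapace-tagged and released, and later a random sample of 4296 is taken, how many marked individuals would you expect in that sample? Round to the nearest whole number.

expected recaptures ≈ 1373

Expected recaptures E[R] = M·C / N.
E[R] = 6190 × 4296 / 19374 = 26592240 / 19374 ≈ 1372.6 → 1373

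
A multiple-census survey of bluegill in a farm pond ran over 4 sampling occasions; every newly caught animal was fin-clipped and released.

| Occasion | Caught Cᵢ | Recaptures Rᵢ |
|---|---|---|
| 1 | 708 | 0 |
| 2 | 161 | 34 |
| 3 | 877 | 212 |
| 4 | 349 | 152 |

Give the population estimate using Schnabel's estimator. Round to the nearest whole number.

N ≈ 3442

Marked at large before each occasion: Mᵢ = Σⱼ<ᵢ (Cⱼ − Rⱼ) → M1=0, M2=708, M3=835, M4=1500
Σ MᵢCᵢ = 0·708 + 708·161 + 835·877 + 1500·349 = 0 + 113988 + 732295 + 523500 = 1369783
Σ Rᵢ = 0 + 34 + 212 + 152 = 398
N̂ = 1369783 / 398 ≈ 3441.7 → 3442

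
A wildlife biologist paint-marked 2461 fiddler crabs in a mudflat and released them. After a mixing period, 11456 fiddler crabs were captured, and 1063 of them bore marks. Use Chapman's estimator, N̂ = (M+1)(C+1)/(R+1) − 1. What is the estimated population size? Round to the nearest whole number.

N ≈ 26,509

N̂ = (2461+1)(11456+1)/(1063+1) − 1 = 2462·11457/1064 − 1
= 28207134/1064 − 1 ≈ 26510.46 − 1 ≈ 26509.46 → 26509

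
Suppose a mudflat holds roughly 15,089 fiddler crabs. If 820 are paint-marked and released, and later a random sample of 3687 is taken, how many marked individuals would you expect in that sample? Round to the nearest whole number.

expected recaptures ≈ 200

Expected recaptures E[R] = M·C / N.
E[R] = 820 × 3687 / 15089 = 3023340 / 15089 ≈ 200.4 → 200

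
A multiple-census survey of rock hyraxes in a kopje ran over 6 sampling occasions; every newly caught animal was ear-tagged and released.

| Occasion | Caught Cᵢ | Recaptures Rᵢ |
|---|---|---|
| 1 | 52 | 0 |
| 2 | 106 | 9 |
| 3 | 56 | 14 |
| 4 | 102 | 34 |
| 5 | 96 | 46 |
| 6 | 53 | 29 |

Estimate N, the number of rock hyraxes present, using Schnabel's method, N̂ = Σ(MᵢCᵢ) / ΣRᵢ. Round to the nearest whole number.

N ≈ 565

Marked at large before each occasion: Mᵢ = Σⱼ<ᵢ (Cⱼ − Rⱼ) → M1=0, M2=52, M3=149, M4=191, M5=259, M6=309
Σ MᵢCᵢ = 0·52 + 52·106 + 149·56 + 191·102 + 259·96 + 309·53 = 0 + 5512 + 8344 + 19482 + 24864 + 16377 = 74579
Σ Rᵢ = 0 + 9 + 14 + 34 + 46 + 29 = 132
N̂ = 74579 / 132 ≈ 565.0 → 565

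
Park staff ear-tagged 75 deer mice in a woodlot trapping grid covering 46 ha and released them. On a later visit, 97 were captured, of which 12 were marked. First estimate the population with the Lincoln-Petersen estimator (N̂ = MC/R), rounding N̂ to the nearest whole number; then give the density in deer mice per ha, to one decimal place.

N̂ = 75·97/12 = 7275/12 ≈ 606.2 → 606
Density = N̂ / area = 606 / 46 ≈ 13.17 → 13.2 per ha

density ≈ 13.2 deer mice per ha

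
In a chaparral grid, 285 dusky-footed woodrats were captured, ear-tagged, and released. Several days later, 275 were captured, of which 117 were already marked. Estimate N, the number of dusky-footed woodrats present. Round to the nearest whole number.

N ≈ 670

The marked fraction in the recapture sample should equal the marked fraction in the population: 117/275 = 285/N.
N = (285 × 275) / 117 = 78375 / 117 ≈ 669.9 → 670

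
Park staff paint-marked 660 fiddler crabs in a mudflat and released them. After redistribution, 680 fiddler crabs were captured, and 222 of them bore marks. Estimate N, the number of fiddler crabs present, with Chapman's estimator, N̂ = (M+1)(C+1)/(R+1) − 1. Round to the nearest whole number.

N̂ = (660+1)(680+1)/(222+1) − 1 = 661·681/223 − 1
= 450141/223 − 1 ≈ 2018.6 − 1 ≈ 2017.6 → 2018

N ≈ 2018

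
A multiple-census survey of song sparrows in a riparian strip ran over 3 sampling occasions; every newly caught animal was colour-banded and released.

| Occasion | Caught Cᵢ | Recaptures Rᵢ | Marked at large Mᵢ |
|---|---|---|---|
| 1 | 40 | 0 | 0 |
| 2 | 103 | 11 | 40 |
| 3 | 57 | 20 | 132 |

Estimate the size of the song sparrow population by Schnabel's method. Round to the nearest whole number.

N ≈ 376

Σ MᵢCᵢ = 0·40 + 40·103 + 132·57 = 0 + 4120 + 7524 = 11644
Σ Rᵢ = 0 + 11 + 20 = 31
N̂ = 11644 / 31 ≈ 375.6 → 376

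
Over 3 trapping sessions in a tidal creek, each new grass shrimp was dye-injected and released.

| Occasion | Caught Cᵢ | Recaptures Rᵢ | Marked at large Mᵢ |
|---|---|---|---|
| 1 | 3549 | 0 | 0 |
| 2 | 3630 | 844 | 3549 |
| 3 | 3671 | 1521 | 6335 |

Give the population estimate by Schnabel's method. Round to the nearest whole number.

Σ MᵢCᵢ = 0·3549 + 3549·3630 + 6335·3671 = 0 + 12882870 + 23255785 = 36138655
Σ Rᵢ = 0 + 844 + 1521 = 2365
N̂ = 36138655 / 2365 ≈ 15280.6 → 15281

N ≈ 15,281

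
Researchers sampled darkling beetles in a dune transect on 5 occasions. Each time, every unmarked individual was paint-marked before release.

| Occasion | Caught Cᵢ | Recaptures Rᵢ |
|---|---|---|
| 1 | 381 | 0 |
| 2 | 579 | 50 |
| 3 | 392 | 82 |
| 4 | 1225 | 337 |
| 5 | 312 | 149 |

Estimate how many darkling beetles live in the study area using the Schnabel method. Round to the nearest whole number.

N ≈ 4417

Marked at large before each occasion: Mᵢ = Σⱼ<ᵢ (Cⱼ − Rⱼ) → M1=0, M2=381, M3=910, M4=1220, M5=2108
Σ MᵢCᵢ = 0·381 + 381·579 + 910·392 + 1220·1225 + 2108·312 = 0 + 220599 + 356720 + 1494500 + 657696 = 2729515
Σ Rᵢ = 0 + 50 + 82 + 337 + 149 = 618
N̂ = 2729515 / 618 ≈ 4416.7 → 4417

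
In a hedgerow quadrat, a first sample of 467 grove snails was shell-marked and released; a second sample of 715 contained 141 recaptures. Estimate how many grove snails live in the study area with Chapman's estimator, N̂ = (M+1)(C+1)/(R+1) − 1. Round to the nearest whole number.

N ≈ 2359

N̂ = (467+1)(715+1)/(141+1) − 1 = 468·716/142 − 1
= 335088/142 − 1 ≈ 2359.8 − 1 ≈ 2358.8 → 2359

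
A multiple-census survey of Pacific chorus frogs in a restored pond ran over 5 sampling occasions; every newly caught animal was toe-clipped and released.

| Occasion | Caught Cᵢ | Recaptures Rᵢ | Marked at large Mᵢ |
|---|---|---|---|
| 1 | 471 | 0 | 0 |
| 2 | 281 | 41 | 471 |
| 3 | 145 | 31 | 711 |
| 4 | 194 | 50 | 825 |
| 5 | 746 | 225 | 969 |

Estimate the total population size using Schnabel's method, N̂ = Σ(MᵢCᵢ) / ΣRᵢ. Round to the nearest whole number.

Σ MᵢCᵢ = 0·471 + 471·281 + 711·145 + 825·194 + 969·746 = 0 + 132351 + 103095 + 160050 + 722874 = 1118370
Σ Rᵢ = 0 + 41 + 31 + 50 + 225 = 347
N̂ = 1118370 / 347 ≈ 3223.0 → 3223

N ≈ 3223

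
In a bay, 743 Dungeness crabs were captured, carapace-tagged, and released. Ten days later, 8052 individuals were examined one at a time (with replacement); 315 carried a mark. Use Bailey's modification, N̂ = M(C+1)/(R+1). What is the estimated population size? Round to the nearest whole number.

N ≈ 18,935

N̂ = 743·(8052+1)/(315+1) = 743·8053/316 = 5983379/316 ≈ 18934.7 → 18935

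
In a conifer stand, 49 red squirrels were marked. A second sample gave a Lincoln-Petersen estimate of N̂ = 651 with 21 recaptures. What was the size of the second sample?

C = 279

From N = M·C/R: C = N·R / M = 651·21 / 49 = 13671 / 49 = 279.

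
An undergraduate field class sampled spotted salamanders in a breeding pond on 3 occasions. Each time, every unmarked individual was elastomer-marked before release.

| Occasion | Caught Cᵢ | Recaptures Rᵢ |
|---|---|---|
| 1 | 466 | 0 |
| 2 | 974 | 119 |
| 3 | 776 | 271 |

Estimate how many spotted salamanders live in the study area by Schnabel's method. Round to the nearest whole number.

Marked at large before each occasion: Mᵢ = Σⱼ<ᵢ (Cⱼ − Rⱼ) → M1=0, M2=466, M3=1321
Σ MᵢCᵢ = 0·466 + 466·974 + 1321·776 = 0 + 453884 + 1025096 = 1478980
Σ Rᵢ = 0 + 119 + 271 = 390
N̂ = 1478980 / 390 ≈ 3792.3 → 3792

N ≈ 3792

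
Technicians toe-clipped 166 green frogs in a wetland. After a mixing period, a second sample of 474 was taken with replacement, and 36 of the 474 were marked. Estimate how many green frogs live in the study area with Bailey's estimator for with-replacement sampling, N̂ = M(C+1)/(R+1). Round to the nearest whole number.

N̂ = 166·(474+1)/(36+1) = 166·475/37 = 78850/37 ≈ 2131.1 → 2131

N ≈ 2131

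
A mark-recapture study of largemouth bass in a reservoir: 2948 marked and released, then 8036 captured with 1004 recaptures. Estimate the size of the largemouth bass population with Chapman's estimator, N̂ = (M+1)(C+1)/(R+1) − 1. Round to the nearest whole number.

N̂ = (2948+1)(8036+1)/(1004+1) − 1 = 2949·8037/1005 − 1
= 23701113/1005 − 1 ≈ 23583.2 − 1 ≈ 23582.2 → 23582

N ≈ 23,582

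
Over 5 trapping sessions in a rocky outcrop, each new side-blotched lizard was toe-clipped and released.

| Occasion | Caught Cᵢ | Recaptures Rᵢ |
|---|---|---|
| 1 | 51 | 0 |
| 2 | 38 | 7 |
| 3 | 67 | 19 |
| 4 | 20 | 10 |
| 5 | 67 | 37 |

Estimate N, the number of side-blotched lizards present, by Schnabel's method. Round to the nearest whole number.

Marked at large before each occasion: Mᵢ = Σⱼ<ᵢ (Cⱼ − Rⱼ) → M1=0, M2=51, M3=82, M4=130, M5=140
Σ MᵢCᵢ = 0·51 + 51·38 + 82·67 + 130·20 + 140·67 = 0 + 1938 + 5494 + 2600 + 9380 = 19412
Σ Rᵢ = 0 + 7 + 19 + 10 + 37 = 73
N̂ = 19412 / 73 ≈ 265.9 → 266

N ≈ 266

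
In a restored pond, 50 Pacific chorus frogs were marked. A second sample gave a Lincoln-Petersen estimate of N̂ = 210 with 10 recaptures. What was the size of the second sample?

From N = M·C/R: C = N·R / M = 210·10 / 50 = 2100 / 50 = 42.

C = 42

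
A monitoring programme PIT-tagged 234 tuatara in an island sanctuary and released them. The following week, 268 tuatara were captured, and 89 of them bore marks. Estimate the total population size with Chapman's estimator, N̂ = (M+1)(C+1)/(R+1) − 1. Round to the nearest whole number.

N̂ = (234+1)(268+1)/(89+1) − 1 = 235·269/90 − 1
= 63215/90 − 1 ≈ 702.4 − 1 ≈ 701.4 → 701

N ≈ 701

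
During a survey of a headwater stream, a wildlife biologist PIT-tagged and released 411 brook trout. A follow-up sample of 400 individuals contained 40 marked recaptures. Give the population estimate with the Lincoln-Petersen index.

The marked fraction in the recapture sample should equal the marked fraction in the population: 40/400 = 411/N.
N = (411 × 400) / 40 = 164400 / 40 = 4110

N = 4110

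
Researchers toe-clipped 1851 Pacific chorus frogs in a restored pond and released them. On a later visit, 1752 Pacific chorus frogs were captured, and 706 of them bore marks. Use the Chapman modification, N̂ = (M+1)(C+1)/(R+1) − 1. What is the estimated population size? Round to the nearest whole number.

N̂ = (1851+1)(1752+1)/(706+1) − 1 = 1852·1753/707 − 1
= 3246556/707 − 1 ≈ 4592.0 − 1 ≈ 4591.0 → 4591

N ≈ 4591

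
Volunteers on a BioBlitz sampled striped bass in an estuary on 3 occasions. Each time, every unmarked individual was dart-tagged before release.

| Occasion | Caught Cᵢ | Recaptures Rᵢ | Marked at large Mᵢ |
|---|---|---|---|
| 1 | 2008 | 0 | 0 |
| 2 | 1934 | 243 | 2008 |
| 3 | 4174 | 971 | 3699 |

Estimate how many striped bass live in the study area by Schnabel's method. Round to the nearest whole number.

N ≈ 15,917

Σ MᵢCᵢ = 0·2008 + 2008·1934 + 3699·4174 = 0 + 3883472 + 15439626 = 19323098
Σ Rᵢ = 0 + 243 + 971 = 1214
N̂ = 19323098 / 1214 ≈ 15916.9 → 15917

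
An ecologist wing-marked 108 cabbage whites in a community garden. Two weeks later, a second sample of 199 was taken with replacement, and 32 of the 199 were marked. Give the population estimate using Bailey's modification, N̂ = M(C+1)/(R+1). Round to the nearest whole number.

N̂ = 108·(199+1)/(32+1) = 108·200/33 = 21600/33 ≈ 654.5 → 655

N ≈ 655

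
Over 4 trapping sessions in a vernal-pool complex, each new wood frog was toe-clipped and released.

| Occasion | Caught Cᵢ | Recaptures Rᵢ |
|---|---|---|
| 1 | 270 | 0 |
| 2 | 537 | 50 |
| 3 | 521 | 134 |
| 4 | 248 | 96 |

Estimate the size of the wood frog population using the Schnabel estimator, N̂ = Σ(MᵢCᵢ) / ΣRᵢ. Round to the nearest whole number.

N ≈ 2940

Marked at large before each occasion: Mᵢ = Σⱼ<ᵢ (Cⱼ − Rⱼ) → M1=0, M2=270, M3=757, M4=1144
Σ MᵢCᵢ = 0·270 + 270·537 + 757·521 + 1144·248 = 0 + 144990 + 394397 + 283712 = 823099
Σ Rᵢ = 0 + 50 + 134 + 96 = 280
N̂ = 823099 / 280 ≈ 2939.6 → 2940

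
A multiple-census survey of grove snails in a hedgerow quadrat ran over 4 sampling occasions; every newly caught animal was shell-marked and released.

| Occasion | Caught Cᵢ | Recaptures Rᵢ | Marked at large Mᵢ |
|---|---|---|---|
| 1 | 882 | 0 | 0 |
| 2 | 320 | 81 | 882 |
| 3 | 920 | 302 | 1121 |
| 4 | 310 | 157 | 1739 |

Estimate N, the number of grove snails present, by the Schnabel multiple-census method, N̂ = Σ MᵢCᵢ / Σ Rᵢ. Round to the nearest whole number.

Σ MᵢCᵢ = 0·882 + 882·320 + 1121·920 + 1739·310 = 0 + 282240 + 1031320 + 539090 = 1852650
Σ Rᵢ = 0 + 81 + 302 + 157 = 540
N̂ = 1852650 / 540 ≈ 3430.8 → 3431

N ≈ 3431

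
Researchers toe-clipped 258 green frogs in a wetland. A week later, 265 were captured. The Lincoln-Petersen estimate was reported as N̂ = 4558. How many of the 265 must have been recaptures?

R = 15

From N = M·C/R: R = M·C / N = 258·265 / 4558 = 68370 / 4558 = 15.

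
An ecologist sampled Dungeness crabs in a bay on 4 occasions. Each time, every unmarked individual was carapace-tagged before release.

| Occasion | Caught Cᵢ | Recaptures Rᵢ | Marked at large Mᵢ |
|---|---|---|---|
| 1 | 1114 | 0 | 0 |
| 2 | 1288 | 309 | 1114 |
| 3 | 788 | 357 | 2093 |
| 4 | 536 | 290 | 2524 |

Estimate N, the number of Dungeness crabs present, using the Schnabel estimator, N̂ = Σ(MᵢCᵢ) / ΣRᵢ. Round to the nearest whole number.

N ≈ 4641

Σ MᵢCᵢ = 0·1114 + 1114·1288 + 2093·788 + 2524·536 = 0 + 1434832 + 1649284 + 1352864 = 4436980
Σ Rᵢ = 0 + 309 + 357 + 290 = 956
N̂ = 4436980 / 956 ≈ 4641.2 → 4641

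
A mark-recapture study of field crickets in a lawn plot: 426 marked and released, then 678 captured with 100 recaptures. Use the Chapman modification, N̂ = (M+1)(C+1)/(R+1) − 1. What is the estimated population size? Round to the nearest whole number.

N ≈ 2870

N̂ = (426+1)(678+1)/(100+1) − 1 = 427·679/101 − 1
= 289933/101 − 1 ≈ 2870.6 − 1 ≈ 2869.6 → 2870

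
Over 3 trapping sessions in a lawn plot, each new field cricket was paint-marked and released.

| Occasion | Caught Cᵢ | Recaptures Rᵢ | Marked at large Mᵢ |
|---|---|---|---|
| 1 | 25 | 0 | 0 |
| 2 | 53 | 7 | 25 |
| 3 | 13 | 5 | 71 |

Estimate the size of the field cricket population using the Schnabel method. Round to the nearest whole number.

Σ MᵢCᵢ = 0·25 + 25·53 + 71·13 = 0 + 1325 + 923 = 2248
Σ Rᵢ = 0 + 7 + 5 = 12
N̂ = 2248 / 12 ≈ 187.3 → 187

N ≈ 187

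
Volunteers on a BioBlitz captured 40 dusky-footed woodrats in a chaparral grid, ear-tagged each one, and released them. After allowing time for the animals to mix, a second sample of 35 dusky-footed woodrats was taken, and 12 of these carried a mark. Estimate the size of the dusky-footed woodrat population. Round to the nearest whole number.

Lincoln-Petersen assumes M/N = R/C, so N = M·C / R.
N = (40 × 35) / 12 = 1400 / 12 ≈ 116.7 → 117

N ≈ 117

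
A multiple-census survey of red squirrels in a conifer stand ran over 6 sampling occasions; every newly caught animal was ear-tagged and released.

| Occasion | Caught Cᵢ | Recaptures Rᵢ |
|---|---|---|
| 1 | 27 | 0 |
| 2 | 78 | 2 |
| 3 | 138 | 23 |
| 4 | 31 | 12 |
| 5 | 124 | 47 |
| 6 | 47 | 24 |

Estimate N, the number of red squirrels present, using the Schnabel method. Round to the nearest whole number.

Marked at large before each occasion: Mᵢ = Σⱼ<ᵢ (Cⱼ − Rⱼ) → M1=0, M2=27, M3=103, M4=218, M5=237, M6=314
Σ MᵢCᵢ = 0·27 + 27·78 + 103·138 + 218·31 + 237·124 + 314·47 = 0 + 2106 + 14214 + 6758 + 29388 + 14758 = 67224
Σ Rᵢ = 0 + 2 + 23 + 12 + 47 + 24 = 108
N̂ = 67224 / 108 ≈ 622.4 → 622

N ≈ 622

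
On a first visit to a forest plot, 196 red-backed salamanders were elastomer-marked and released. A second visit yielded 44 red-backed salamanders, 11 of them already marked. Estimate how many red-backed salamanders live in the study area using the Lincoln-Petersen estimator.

N = 784

Lincoln-Petersen assumes M/N = R/C, so N = M·C / R.
N = (196 × 44) / 11 = 8624 / 11 = 784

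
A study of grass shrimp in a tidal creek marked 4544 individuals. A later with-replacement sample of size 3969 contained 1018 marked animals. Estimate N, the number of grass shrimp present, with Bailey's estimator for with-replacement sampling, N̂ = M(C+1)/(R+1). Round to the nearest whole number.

N̂ = 4544·(3969+1)/(1018+1) = 4544·3970/1019 = 18039680/1019 ≈ 17703.3 → 17703

N ≈ 17,703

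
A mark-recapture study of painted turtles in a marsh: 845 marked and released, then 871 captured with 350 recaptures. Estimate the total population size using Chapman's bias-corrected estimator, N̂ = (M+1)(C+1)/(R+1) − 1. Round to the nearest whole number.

N ≈ 2101

N̂ = (845+1)(871+1)/(350+1) − 1 = 846·872/351 − 1
= 737712/351 − 1 ≈ 2101.7 − 1 ≈ 2100.7 → 2101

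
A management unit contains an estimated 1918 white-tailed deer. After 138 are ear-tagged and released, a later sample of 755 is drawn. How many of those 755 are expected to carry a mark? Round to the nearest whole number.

expected recaptures ≈ 54

The marked fraction of the population is 138/1918, so in a sample of 755 expect C·(M/N) marked.
E[R] = 138 × 755 / 1918 = 104190 / 1918 ≈ 54.3 → 54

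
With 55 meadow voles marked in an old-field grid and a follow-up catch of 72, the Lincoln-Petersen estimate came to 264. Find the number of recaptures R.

From N = M·C/R: R = M·C / N = 55·72 / 264 = 3960 / 264 = 15.

R = 15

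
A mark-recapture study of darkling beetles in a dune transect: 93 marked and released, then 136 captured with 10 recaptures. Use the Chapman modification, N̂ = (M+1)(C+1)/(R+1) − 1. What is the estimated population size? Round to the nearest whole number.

N ≈ 1170

N̂ = (93+1)(136+1)/(10+1) − 1 = 94·137/11 − 1
= 12878/11 − 1 ≈ 1170.7 − 1 ≈ 1169.7 → 1170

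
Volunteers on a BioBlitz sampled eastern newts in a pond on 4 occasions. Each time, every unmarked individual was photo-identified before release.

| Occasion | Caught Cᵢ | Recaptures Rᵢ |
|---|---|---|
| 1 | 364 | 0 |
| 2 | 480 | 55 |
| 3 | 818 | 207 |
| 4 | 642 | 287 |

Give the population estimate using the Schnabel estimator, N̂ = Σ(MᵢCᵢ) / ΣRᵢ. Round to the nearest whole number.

N ≈ 3131

Marked at large before each occasion: Mᵢ = Σⱼ<ᵢ (Cⱼ − Rⱼ) → M1=0, M2=364, M3=789, M4=1400
Σ MᵢCᵢ = 0·364 + 364·480 + 789·818 + 1400·642 = 0 + 174720 + 645402 + 898800 = 1718922
Σ Rᵢ = 0 + 55 + 207 + 287 = 549
N̂ = 1718922 / 549 ≈ 3131.0 → 3131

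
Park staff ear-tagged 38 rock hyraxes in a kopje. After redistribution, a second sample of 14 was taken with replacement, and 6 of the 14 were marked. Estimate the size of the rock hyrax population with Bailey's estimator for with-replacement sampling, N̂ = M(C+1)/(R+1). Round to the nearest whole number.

N̂ = 38·(14+1)/(6+1) = 38·15/7 = 570/7 ≈ 81.4 → 81

N ≈ 81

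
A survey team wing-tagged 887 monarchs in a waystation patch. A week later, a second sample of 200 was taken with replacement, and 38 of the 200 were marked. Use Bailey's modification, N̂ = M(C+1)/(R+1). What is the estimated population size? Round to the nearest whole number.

N̂ = 887·(200+1)/(38+1) = 887·201/39 = 178287/39 ≈ 4571.46 → 4571

N ≈ 4571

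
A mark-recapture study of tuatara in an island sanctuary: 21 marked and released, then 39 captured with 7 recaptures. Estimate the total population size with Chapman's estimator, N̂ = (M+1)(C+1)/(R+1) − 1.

N = 109

N̂ = (21+1)(39+1)/(7+1) − 1 = 22·40/8 − 1
= 880/8 − 1 = 110 − 1 = 109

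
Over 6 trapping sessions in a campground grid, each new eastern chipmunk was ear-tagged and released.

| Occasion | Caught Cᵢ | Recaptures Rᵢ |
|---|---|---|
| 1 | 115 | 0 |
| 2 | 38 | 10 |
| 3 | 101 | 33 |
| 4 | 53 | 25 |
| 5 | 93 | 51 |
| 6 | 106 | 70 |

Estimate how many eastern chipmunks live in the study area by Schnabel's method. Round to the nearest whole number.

N ≈ 434

Marked at large before each occasion: Mᵢ = Σⱼ<ᵢ (Cⱼ − Rⱼ) → M1=0, M2=115, M3=143, M4=211, M5=239, M6=281
Σ MᵢCᵢ = 0·115 + 115·38 + 143·101 + 211·53 + 239·93 + 281·106 = 0 + 4370 + 14443 + 11183 + 22227 + 29786 = 82009
Σ Rᵢ = 0 + 10 + 33 + 25 + 51 + 70 = 189
N̂ = 82009 / 189 ≈ 433.9 → 434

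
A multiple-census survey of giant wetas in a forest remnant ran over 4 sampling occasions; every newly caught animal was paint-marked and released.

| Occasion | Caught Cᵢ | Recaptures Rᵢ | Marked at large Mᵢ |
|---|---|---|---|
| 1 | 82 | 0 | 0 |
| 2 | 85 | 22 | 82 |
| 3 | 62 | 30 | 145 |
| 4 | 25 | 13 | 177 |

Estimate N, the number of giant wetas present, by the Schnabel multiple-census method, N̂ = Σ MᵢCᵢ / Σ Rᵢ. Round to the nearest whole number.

N ≈ 314

Σ MᵢCᵢ = 0·82 + 82·85 + 145·62 + 177·25 = 0 + 6970 + 8990 + 4425 = 20385
Σ Rᵢ = 0 + 22 + 30 + 13 = 65
N̂ = 20385 / 65 ≈ 313.6 → 314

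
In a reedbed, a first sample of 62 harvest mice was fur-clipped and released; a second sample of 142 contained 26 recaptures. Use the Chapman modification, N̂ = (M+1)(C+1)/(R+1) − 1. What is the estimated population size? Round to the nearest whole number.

N̂ = (62+1)(142+1)/(26+1) − 1 = 63·143/27 − 1
= 9009/27 − 1 ≈ 333.7 − 1 ≈ 332.7 → 333

N ≈ 333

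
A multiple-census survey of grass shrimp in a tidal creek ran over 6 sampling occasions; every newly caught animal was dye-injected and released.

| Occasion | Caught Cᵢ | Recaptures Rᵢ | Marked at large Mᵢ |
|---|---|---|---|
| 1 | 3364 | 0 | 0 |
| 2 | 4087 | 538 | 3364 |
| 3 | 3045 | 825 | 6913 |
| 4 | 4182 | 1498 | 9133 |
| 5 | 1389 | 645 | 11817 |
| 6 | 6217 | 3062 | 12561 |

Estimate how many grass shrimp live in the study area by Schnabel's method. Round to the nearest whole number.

Σ MᵢCᵢ = 0·3364 + 3364·4087 + 6913·3045 + 9133·4182 + 11817·1389 + 12561·6217 = 0 + 13748668 + 21050085 + 38194206 + 16413813 + 78091737 = 167498509
Σ Rᵢ = 0 + 538 + 825 + 1498 + 645 + 3062 = 6568
N̂ = 167498509 / 6568 ≈ 25502.2 → 25502

N ≈ 25,502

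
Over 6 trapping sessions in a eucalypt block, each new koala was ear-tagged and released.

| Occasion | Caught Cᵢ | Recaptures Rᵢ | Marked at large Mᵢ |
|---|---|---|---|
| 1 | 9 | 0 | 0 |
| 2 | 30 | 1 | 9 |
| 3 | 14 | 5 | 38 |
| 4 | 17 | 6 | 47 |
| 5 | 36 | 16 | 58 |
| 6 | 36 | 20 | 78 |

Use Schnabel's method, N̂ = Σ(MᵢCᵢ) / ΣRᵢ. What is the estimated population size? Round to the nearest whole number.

Σ MᵢCᵢ = 0·9 + 9·30 + 38·14 + 47·17 + 58·36 + 78·36 = 0 + 270 + 532 + 799 + 2088 + 2808 = 6497
Σ Rᵢ = 0 + 1 + 5 + 6 + 16 + 20 = 48
N̂ = 6497 / 48 ≈ 135.4 → 135

N ≈ 135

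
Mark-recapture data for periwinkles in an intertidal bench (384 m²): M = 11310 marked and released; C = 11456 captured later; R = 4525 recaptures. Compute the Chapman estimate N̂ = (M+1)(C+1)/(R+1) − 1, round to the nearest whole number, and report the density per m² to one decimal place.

density ≈ 74.6 periwinkles per m²

N̂ = 11311·11457/4526 − 1 = 129590127/4526 − 1 ≈ 28631.4 → 28631
Density = N̂ / area = 28631 / 384 ≈ 74.56 → 74.6 per m²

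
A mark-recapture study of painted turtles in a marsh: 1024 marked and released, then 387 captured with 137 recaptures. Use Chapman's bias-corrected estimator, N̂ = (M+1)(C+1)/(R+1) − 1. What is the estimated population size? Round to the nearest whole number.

N ≈ 2881

N̂ = (1024+1)(387+1)/(137+1) − 1 = 1025·388/138 − 1
= 397700/138 − 1 ≈ 2881.9 − 1 ≈ 2880.9 → 2881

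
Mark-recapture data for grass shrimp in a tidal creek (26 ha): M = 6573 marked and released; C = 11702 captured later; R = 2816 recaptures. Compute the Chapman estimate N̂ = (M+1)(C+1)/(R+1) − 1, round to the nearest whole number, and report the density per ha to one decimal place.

density ≈ 1050.4 grass shrimp per ha

N̂ = 6574·11703/2817 − 1 = 76935522/2817 − 1 ≈ 27310.2 → 27310
Density = N̂ / area = 27310 / 26 ≈ 1050.38 → 1050.4 per ha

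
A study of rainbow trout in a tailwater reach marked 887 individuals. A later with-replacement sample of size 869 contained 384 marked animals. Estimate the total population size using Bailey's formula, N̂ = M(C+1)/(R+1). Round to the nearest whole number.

N̂ = 887·(869+1)/(384+1) = 887·870/385 = 771690/385 ≈ 2004.4 → 2004

N ≈ 2004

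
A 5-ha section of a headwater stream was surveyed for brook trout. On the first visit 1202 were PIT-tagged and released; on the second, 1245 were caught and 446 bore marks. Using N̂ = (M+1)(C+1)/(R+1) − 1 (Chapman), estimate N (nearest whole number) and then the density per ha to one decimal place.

density ≈ 670.4 brook trout per ha

N̂ = 1203·1246/447 − 1 = 1498938/447 − 1 ≈ 3352.3 → 3352
Density = N̂ / area = 3352 / 5 ≈ 670.40 → 670.4 per ha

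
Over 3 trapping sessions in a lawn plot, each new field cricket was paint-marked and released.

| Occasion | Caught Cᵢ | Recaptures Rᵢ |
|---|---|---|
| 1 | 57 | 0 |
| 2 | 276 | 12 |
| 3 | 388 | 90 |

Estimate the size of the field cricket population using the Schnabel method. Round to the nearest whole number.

Marked at large before each occasion: Mᵢ = Σⱼ<ᵢ (Cⱼ − Rⱼ) → M1=0, M2=57, M3=321
Σ MᵢCᵢ = 0·57 + 57·276 + 321·388 = 0 + 15732 + 124548 = 140280
Σ Rᵢ = 0 + 12 + 90 = 102
N̂ = 140280 / 102 ≈ 1375.3 → 1375

N ≈ 1375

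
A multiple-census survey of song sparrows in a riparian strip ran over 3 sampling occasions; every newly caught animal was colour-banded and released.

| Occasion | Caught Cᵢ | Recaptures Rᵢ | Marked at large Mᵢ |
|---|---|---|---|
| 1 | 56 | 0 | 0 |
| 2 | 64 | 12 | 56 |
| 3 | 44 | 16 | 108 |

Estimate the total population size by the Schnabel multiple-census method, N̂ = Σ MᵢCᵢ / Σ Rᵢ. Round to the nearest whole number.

Σ MᵢCᵢ = 0·56 + 56·64 + 108·44 = 0 + 3584 + 4752 = 8336
Σ Rᵢ = 0 + 12 + 16 = 28
N̂ = 8336 / 28 ≈ 297.7 → 298

N ≈ 298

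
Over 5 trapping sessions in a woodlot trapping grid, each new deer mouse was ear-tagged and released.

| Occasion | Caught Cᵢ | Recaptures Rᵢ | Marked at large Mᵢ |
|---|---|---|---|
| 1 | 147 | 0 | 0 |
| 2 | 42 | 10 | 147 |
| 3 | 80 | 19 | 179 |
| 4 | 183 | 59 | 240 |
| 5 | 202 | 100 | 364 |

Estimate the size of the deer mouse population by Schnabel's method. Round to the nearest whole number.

N ≈ 734

Σ MᵢCᵢ = 0·147 + 147·42 + 179·80 + 240·183 + 364·202 = 0 + 6174 + 14320 + 43920 + 73528 = 137942
Σ Rᵢ = 0 + 10 + 19 + 59 + 100 = 188
N̂ = 137942 / 188 ≈ 733.7 → 734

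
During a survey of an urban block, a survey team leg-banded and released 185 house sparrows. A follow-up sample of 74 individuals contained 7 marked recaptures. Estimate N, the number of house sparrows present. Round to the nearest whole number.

N ≈ 1956

If marked individuals mix randomly, R/C ≈ M/N, giving N ≈ M·C/R.
N = (185 × 74) / 7 = 13690 / 7 ≈ 1955.7 → 1956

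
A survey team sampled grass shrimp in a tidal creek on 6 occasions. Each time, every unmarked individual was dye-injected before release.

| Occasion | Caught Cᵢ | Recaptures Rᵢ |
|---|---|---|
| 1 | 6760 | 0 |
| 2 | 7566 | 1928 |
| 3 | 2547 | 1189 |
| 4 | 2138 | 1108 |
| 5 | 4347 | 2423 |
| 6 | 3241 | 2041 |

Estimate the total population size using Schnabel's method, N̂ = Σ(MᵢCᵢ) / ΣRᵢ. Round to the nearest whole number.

N ≈ 26,535

Marked at large before each occasion: Mᵢ = Σⱼ<ᵢ (Cⱼ − Rⱼ) → M1=0, M2=6760, M3=12398, M4=13756, M5=14786, M6=16710
Σ MᵢCᵢ = 0·6760 + 6760·7566 + 12398·2547 + 13756·2138 + 14786·4347 + 16710·3241 = 0 + 51146160 + 31577706 + 29410328 + 64274742 + 54157110 = 230566046
Σ Rᵢ = 0 + 1928 + 1189 + 1108 + 2423 + 2041 = 8689
N̂ = 230566046 / 8689 ≈ 26535.4 → 26535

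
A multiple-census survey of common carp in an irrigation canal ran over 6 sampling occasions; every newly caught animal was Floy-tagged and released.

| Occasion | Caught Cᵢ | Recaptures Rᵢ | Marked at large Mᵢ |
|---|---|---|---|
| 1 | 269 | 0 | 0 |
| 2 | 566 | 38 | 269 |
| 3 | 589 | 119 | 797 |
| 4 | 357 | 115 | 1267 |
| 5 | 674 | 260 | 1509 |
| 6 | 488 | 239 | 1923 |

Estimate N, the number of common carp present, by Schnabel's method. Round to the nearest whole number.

N ≈ 3929

Σ MᵢCᵢ = 0·269 + 269·566 + 797·589 + 1267·357 + 1509·674 + 1923·488 = 0 + 152254 + 469433 + 452319 + 1017066 + 938424 = 3029496
Σ Rᵢ = 0 + 38 + 119 + 115 + 260 + 239 = 771
N̂ = 3029496 / 771 ≈ 3929.3 → 3929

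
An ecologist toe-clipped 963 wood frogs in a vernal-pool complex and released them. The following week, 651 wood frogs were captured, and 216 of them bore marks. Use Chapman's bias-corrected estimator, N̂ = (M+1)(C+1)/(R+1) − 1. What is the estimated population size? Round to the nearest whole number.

N ≈ 2895

N̂ = (963+1)(651+1)/(216+1) − 1 = 964·652/217 − 1
= 628528/217 − 1 ≈ 2896.4 − 1 ≈ 2895.4 → 2895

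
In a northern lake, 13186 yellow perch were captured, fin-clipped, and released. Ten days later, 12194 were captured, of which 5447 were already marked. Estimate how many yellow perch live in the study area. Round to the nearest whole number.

N ≈ 29,519

Lincoln-Petersen assumes M/N = R/C, so N = M·C / R.
N = (13186 × 12194) / 5447 = 160790084 / 5447 ≈ 29519.0 → 29519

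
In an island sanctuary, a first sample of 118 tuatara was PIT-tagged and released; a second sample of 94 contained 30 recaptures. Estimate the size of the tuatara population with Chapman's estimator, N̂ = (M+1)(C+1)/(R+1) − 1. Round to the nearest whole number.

N ≈ 364

N̂ = (118+1)(94+1)/(30+1) − 1 = 119·95/31 − 1
= 11305/31 − 1 ≈ 364.7 − 1 ≈ 363.7 → 364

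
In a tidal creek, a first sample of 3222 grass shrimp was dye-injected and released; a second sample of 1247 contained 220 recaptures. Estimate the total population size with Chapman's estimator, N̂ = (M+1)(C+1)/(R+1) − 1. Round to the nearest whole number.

N ≈ 18,199

N̂ = (3222+1)(1247+1)/(220+1) − 1 = 3223·1248/221 − 1
= 4022304/221 − 1 ≈ 18200.47 − 1 ≈ 18199.47 → 18199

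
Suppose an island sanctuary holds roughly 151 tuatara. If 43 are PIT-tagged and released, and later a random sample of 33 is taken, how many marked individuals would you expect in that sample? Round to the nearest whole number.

expected recaptures ≈ 9

Expected recaptures E[R] = M·C / N.
E[R] = 43 × 33 / 151 = 1419 / 151 ≈ 9.4 → 9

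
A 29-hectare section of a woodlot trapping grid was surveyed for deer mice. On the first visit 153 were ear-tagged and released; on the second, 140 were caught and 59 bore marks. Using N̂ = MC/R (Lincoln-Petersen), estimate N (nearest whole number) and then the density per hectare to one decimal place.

density ≈ 12.5 deer mice per hectare

N̂ = 153·140/59 = 21420/59 ≈ 363.1 → 363
Density = N̂ / area = 363 / 29 ≈ 12.52 → 12.5 per hectare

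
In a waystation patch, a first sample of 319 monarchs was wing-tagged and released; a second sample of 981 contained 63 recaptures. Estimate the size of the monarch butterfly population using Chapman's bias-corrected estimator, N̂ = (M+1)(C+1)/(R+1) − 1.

N = 4909

N̂ = (319+1)(981+1)/(63+1) − 1 = 320·982/64 − 1
= 314240/64 − 1 = 4910 − 1 = 4909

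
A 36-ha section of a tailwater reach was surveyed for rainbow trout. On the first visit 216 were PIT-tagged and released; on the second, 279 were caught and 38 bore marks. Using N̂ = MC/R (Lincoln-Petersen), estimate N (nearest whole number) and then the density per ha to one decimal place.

density ≈ 44.1 rainbow trout per ha

N̂ = 216·279/38 = 60264/38 ≈ 1585.9 → 1586
Density = N̂ / area = 1586 / 36 ≈ 44.06 → 44.1 per ha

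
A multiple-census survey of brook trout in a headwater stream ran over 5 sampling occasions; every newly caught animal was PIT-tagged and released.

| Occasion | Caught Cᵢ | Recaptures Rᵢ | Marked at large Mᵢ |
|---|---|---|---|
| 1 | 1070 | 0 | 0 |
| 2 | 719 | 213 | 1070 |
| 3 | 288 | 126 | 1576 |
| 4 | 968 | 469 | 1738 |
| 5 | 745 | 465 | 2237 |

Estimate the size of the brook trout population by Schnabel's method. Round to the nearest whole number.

N ≈ 3592

Σ MᵢCᵢ = 0·1070 + 1070·719 + 1576·288 + 1738·968 + 2237·745 = 0 + 769330 + 453888 + 1682384 + 1666565 = 4572167
Σ Rᵢ = 0 + 213 + 126 + 469 + 465 = 1273
N̂ = 4572167 / 1273 ≈ 3591.6 → 3592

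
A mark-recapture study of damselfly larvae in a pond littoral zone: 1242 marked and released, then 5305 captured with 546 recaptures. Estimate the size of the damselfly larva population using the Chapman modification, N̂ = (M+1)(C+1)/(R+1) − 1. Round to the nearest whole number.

N̂ = (1242+1)(5305+1)/(546+1) − 1 = 1243·5306/547 − 1
= 6595358/547 − 1 ≈ 12057.3 − 1 ≈ 12056.3 → 12056

N ≈ 12,056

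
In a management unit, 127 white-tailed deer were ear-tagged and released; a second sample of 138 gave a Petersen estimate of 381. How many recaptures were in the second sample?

From N = M·C/R: R = M·C / N = 127·138 / 381 = 17526 / 381 = 46.

R = 46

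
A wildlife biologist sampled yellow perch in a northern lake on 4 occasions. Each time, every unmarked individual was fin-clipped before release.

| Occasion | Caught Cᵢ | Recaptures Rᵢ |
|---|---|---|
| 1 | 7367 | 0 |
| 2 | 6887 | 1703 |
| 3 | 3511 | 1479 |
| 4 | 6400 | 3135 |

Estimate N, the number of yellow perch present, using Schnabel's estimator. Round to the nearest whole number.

N ≈ 29,782

Marked at large before each occasion: Mᵢ = Σⱼ<ᵢ (Cⱼ − Rⱼ) → M1=0, M2=7367, M3=12551, M4=14583
Σ MᵢCᵢ = 0·7367 + 7367·6887 + 12551·3511 + 14583·6400 = 0 + 50736529 + 44066561 + 93331200 = 188134290
Σ Rᵢ = 0 + 1703 + 1479 + 3135 = 6317
N̂ = 188134290 / 6317 ≈ 29782.2 → 29782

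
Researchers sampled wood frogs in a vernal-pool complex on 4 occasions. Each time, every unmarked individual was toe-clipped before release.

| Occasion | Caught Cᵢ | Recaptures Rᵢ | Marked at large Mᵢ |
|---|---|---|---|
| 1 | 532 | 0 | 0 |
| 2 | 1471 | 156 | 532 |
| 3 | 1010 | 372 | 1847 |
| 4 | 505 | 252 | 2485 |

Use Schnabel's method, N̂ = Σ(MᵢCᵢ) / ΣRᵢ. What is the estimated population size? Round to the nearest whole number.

Σ MᵢCᵢ = 0·532 + 532·1471 + 1847·1010 + 2485·505 = 0 + 782572 + 1865470 + 1254925 = 3902967
Σ Rᵢ = 0 + 156 + 372 + 252 = 780
N̂ = 3902967 / 780 ≈ 5003.8 → 5004

N ≈ 5004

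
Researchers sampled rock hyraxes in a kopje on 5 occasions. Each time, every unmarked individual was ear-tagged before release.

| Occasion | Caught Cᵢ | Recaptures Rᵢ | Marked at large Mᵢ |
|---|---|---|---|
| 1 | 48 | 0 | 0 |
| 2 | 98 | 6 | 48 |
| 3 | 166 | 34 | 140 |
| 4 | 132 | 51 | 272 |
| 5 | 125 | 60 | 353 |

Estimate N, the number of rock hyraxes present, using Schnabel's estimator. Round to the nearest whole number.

Σ MᵢCᵢ = 0·48 + 48·98 + 140·166 + 272·132 + 353·125 = 0 + 4704 + 23240 + 35904 + 44125 = 107973
Σ Rᵢ = 0 + 6 + 34 + 51 + 60 = 151
N̂ = 107973 / 151 ≈ 715.1 → 715

N ≈ 715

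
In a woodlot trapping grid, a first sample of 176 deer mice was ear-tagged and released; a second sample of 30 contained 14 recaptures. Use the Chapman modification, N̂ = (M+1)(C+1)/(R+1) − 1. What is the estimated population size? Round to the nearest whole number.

N̂ = (176+1)(30+1)/(14+1) − 1 = 177·31/15 − 1
= 5487/15 − 1 ≈ 365.8 − 1 ≈ 364.8 → 365

N ≈ 365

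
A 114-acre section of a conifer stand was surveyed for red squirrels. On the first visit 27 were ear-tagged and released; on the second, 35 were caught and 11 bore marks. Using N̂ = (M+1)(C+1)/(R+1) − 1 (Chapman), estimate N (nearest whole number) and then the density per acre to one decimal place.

density ≈ 0.7 red squirrels per acre

N̂ = 28·36/12 − 1 = 1008/12 − 1 = 83
Density = N̂ / area = 83 / 114 ≈ 0.73 → 0.7 per acre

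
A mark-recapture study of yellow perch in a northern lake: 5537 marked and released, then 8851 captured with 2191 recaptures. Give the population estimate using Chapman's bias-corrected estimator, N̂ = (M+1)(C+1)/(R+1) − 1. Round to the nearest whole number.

N ≈ 22,363

N̂ = (5537+1)(8851+1)/(2191+1) − 1 = 5538·8852/2192 − 1
= 49022376/2192 − 1 ≈ 22364.2 − 1 ≈ 22363.2 → 22363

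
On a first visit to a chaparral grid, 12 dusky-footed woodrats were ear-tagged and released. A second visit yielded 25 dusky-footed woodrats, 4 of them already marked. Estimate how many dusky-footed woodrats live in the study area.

N = 75

The marked fraction in the recapture sample should equal the marked fraction in the population: 4/25 = 12/N.
N = (12 × 25) / 4 = 300 / 4 = 75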